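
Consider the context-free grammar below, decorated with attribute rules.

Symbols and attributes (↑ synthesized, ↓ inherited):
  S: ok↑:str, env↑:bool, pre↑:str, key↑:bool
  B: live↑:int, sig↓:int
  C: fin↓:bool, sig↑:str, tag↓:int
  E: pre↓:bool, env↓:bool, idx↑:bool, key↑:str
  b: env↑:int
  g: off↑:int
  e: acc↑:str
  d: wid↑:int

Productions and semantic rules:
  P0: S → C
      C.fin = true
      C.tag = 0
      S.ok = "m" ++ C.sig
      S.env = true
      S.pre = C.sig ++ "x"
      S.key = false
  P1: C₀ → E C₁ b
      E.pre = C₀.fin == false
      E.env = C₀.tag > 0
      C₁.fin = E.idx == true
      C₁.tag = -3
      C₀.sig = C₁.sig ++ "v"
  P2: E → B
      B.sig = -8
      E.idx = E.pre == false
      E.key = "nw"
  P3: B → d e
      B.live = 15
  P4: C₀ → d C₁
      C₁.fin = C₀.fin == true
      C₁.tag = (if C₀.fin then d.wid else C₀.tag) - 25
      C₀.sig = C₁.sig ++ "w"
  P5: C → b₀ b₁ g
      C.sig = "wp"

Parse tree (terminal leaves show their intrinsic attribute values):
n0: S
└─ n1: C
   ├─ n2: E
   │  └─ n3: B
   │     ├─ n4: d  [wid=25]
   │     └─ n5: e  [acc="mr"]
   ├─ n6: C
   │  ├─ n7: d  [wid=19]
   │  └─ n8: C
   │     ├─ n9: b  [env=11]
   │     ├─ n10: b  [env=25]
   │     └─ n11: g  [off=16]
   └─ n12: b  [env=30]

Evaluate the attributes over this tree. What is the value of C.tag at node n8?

-6

1. n1.fin = true  [true]
2. n1.tag = 0  [0]
3. n2.pre = false  [C₀.fin == false]
4. n2.env = false  [C₀.tag > 0]
5. n3.sig = -8  [-8]
6. n4.wid = 25  [terminal]
7. n5.acc = "mr"  [terminal]
8. n3.live = 15  [15]
9. n2.idx = true  [E.pre == false]
10. n2.key = "nw"  ["nw"]
11. n6.fin = true  [E.idx == true]
12. n6.tag = -3  [-3]
13. n7.wid = 19  [terminal]
14. n8.fin = true  [C₀.fin == true]
15. n8.tag = -6  [(if C₀.fin then d.wid else C₀.tag) - 25]
16. n9.env = 11  [terminal]
17. n10.env = 25  [terminal]
18. n11.off = 16  [terminal]
19. n8.sig = "wp"  ["wp"]
20. n6.sig = "wpw"  [C₁.sig ++ "w"]
21. n12.env = 30  [terminal]
22. n1.sig = "wpwv"  [C₁.sig ++ "v"]
23. n0.ok = "mwpwv"  ["m" ++ C.sig]
24. n0.env = true  [true]
25. n0.pre = "wpwvx"  [C.sig ++ "x"]
26. n0.key = false  [false]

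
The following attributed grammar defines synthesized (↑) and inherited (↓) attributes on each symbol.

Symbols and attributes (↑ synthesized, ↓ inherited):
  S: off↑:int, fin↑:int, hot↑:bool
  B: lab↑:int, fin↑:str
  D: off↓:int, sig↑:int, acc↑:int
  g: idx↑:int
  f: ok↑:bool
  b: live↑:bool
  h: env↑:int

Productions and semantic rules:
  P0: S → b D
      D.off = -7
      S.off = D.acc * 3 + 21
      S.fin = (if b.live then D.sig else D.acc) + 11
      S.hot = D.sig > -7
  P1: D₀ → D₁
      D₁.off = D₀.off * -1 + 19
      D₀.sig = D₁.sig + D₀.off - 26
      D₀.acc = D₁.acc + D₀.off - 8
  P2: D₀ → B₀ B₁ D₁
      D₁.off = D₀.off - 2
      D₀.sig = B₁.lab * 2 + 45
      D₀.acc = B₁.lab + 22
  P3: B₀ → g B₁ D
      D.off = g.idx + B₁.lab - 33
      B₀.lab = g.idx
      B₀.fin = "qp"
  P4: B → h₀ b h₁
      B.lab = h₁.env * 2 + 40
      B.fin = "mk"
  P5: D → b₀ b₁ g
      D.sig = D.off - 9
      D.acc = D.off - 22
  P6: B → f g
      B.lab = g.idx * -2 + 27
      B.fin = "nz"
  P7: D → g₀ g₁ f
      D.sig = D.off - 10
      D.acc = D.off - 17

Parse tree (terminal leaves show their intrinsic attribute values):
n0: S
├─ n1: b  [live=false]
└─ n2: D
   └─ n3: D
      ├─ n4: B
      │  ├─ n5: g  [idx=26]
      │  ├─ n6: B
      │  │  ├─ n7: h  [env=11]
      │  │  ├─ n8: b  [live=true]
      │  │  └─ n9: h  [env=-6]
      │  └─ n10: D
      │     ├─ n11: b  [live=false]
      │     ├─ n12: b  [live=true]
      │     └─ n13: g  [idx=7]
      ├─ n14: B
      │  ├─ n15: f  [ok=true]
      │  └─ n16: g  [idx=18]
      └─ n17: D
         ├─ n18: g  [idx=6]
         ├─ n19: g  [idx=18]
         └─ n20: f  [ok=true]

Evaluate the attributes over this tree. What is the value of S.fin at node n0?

1. n1.live = false  [terminal]
2. n2.off = -7  [-7]
3. n3.off = 26  [D₀.off * -1 + 19]
4. n5.idx = 26  [terminal]
5. n7.env = 11  [terminal]
6. n8.live = true  [terminal]
7. n9.env = -6  [terminal]
8. n6.lab = 28  [h₁.env * 2 + 40]
9. n6.fin = "mk"  ["mk"]
10. n10.off = 21  [g.idx + B₁.lab - 33]
11. n11.live = false  [terminal]
12. n12.live = true  [terminal]
13. n13.idx = 7  [terminal]
14. n10.sig = 12  [D.off - 9]
15. n10.acc = -1  [D.off - 22]
16. n4.lab = 26  [g.idx]
17. n4.fin = "qp"  ["qp"]
18. n15.ok = true  [terminal]
19. n16.idx = 18  [terminal]
20. n14.lab = -9  [g.idx * -2 + 27]
21. n14.fin = "nz"  ["nz"]
22. n17.off = 24  [D₀.off - 2]
23. n18.idx = 6  [terminal]
24. n19.idx = 18  [terminal]
25. n20.ok = true  [terminal]
26. n17.sig = 14  [D.off - 10]
27. n17.acc = 7  [D.off - 17]
28. n3.sig = 27  [B₁.lab * 2 + 45]
29. n3.acc = 13  [B₁.lab + 22]
30. n2.sig = -6  [D₁.sig + D₀.off - 26]
31. n2.acc = -2  [D₁.acc + D₀.off - 8]
32. n0.off = 15  [D.acc * 3 + 21]
33. n0.fin = 9  [(if b.live then D.sig else D.acc) + 11]
34. n0.hot = true  [D.sig > -7]

9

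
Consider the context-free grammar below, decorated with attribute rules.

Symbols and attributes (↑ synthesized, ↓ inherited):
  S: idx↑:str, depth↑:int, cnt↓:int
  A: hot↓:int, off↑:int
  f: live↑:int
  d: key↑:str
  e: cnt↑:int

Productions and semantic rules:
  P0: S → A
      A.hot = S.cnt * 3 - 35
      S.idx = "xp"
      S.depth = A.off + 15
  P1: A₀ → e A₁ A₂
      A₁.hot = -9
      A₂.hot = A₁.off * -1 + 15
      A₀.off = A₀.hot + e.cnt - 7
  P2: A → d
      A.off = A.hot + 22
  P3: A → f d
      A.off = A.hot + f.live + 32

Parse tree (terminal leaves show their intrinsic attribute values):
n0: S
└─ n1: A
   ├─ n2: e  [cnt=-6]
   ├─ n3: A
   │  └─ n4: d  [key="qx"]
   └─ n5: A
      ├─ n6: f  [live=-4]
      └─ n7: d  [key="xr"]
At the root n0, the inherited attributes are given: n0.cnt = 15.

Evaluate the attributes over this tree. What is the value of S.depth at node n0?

1. n0.cnt = 15  [given at root]
2. n1.hot = 10  [S.cnt * 3 - 35]
3. n2.cnt = -6  [terminal]
4. n3.hot = -9  [-9]
5. n4.key = "qx"  [terminal]
6. n3.off = 13  [A.hot + 22]
7. n5.hot = 2  [A₁.off * -1 + 15]
8. n6.live = -4  [terminal]
9. n7.key = "xr"  [terminal]
10. n5.off = 30  [A.hot + f.live + 32]
11. n1.off = -3  [A₀.hot + e.cnt - 7]
12. n0.idx = "xp"  ["xp"]
13. n0.depth = 12  [A.off + 15]

12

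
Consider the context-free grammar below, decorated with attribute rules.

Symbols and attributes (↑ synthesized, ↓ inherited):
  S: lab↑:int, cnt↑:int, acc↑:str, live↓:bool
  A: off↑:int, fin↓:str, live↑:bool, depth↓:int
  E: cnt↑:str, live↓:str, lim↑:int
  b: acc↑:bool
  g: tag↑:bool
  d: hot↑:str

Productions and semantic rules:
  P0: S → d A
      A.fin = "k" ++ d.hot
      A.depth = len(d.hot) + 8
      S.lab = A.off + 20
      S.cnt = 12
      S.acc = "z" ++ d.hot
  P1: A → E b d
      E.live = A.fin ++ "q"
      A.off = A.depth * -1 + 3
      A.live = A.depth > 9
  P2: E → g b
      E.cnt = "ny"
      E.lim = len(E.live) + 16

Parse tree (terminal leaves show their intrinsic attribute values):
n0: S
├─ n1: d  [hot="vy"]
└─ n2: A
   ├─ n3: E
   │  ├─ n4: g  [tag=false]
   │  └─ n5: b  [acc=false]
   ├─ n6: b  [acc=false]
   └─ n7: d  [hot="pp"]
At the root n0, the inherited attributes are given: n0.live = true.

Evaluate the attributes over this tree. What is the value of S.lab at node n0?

1. n0.live = true  [given at root]
2. n1.hot = "vy"  [terminal]
3. n2.fin = "kvy"  ["k" ++ d.hot]
4. n2.depth = 10  [len(d.hot) + 8]
5. n3.live = "kvyq"  [A.fin ++ "q"]
6. n4.tag = false  [terminal]
7. n5.acc = false  [terminal]
8. n3.cnt = "ny"  ["ny"]
9. n3.lim = 20  [len(E.live) + 16]
10. n6.acc = false  [terminal]
11. n7.hot = "pp"  [terminal]
12. n2.off = -7  [A.depth * -1 + 3]
13. n2.live = true  [A.depth > 9]
14. n0.lab = 13  [A.off + 20]
15. n0.cnt = 12  [12]
16. n0.acc = "zvy"  ["z" ++ d.hot]

13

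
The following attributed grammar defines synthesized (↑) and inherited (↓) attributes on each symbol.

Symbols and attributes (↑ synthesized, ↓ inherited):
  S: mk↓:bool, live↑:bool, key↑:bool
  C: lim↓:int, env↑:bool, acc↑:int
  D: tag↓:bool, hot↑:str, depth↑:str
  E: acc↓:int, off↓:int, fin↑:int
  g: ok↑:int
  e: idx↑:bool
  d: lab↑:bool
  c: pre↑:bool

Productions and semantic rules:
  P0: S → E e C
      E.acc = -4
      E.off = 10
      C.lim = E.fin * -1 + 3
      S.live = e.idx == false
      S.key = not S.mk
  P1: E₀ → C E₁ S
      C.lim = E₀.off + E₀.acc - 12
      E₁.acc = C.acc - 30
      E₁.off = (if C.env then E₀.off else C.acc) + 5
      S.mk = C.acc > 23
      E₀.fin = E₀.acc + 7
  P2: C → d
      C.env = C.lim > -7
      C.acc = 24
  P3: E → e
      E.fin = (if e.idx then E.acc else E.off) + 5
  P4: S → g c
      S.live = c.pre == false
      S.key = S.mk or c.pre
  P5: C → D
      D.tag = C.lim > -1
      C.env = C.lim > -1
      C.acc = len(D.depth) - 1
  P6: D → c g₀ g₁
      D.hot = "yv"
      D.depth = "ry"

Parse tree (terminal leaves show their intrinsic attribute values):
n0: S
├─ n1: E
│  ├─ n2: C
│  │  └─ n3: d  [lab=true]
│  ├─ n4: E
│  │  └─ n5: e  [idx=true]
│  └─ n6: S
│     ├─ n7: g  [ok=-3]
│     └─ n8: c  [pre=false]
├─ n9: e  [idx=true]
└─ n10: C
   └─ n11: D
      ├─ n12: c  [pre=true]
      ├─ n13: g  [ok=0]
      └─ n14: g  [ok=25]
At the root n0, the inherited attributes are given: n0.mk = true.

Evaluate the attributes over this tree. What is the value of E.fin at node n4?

1. n0.mk = true  [given at root]
2. n1.acc = -4  [-4]
3. n1.off = 10  [10]
4. n2.lim = -6  [E₀.off + E₀.acc - 12]
5. n3.lab = true  [terminal]
6. n2.env = true  [C.lim > -7]
7. n2.acc = 24  [24]
8. n4.acc = -6  [C.acc - 30]
9. n4.off = 15  [(if C.env then E₀.off else C.acc) + 5]
10. n5.idx = true  [terminal]
11. n4.fin = -1  [(if e.idx then E.acc else E.off) + 5]
12. n6.mk = true  [C.acc > 23]
13. n7.ok = -3  [terminal]
14. n8.pre = false  [terminal]
15. n6.live = true  [c.pre == false]
16. n6.key = true  [S.mk or c.pre]
17. n1.fin = 3  [E₀.acc + 7]
18. n9.idx = true  [terminal]
19. n10.lim = 0  [E.fin * -1 + 3]
20. n11.tag = true  [C.lim > -1]
21. n12.pre = true  [terminal]
22. n13.ok = 0  [terminal]
23. n14.ok = 25  [terminal]
24. n11.hot = "yv"  ["yv"]
25. n11.depth = "ry"  ["ry"]
26. n10.env = true  [C.lim > -1]
27. n10.acc = 1  [len(D.depth) - 1]
28. n0.live = false  [e.idx == false]
29. n0.key = false  [not S.mk]

-1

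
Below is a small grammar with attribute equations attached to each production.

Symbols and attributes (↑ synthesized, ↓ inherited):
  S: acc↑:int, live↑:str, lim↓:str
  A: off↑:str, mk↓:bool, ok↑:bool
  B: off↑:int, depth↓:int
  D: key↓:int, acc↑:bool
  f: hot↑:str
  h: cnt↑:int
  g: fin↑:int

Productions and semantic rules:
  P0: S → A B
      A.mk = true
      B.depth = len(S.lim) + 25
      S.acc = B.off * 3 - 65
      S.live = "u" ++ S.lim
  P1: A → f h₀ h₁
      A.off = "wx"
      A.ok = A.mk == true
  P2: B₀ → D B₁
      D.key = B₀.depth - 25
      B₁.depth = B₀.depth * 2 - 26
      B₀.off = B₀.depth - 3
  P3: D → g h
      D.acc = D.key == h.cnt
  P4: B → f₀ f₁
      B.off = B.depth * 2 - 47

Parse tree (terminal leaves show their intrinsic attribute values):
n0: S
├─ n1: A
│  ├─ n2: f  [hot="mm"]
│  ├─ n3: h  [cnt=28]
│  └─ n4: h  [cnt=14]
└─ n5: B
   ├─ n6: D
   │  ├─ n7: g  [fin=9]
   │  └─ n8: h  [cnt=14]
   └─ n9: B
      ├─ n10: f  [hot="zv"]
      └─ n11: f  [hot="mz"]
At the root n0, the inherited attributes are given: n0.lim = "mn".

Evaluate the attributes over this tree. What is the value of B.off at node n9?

9

1. n0.lim = "mn"  [given at root]
2. n1.mk = true  [true]
3. n2.hot = "mm"  [terminal]
4. n3.cnt = 28  [terminal]
5. n4.cnt = 14  [terminal]
6. n1.off = "wx"  ["wx"]
7. n1.ok = true  [A.mk == true]
8. n5.depth = 27  [len(S.lim) + 25]
9. n6.key = 2  [B₀.depth - 25]
10. n7.fin = 9  [terminal]
11. n8.cnt = 14  [terminal]
12. n6.acc = false  [D.key == h.cnt]
13. n9.depth = 28  [B₀.depth * 2 - 26]
14. n10.hot = "zv"  [terminal]
15. n11.hot = "mz"  [terminal]
16. n9.off = 9  [B.depth * 2 - 47]
17. n5.off = 24  [B₀.depth - 3]
18. n0.acc = 7  [B.off * 3 - 65]
19. n0.live = "umn"  ["u" ++ S.lim]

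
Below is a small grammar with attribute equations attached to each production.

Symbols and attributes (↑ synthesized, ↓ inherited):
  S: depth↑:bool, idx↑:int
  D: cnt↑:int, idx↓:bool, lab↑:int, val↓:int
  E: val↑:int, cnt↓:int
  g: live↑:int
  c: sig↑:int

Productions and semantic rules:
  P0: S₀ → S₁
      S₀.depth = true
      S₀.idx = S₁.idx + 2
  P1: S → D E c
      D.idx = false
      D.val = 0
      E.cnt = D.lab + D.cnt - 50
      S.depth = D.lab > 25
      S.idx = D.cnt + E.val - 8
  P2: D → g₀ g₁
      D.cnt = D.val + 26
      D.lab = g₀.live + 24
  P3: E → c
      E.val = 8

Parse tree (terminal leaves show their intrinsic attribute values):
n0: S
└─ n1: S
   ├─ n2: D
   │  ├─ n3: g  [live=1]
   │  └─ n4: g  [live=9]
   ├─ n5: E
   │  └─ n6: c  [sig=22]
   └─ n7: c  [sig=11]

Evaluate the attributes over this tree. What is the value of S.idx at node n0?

28

1. n2.idx = false  [false]
2. n2.val = 0  [0]
3. n3.live = 1  [terminal]
4. n4.live = 9  [terminal]
5. n2.cnt = 26  [D.val + 26]
6. n2.lab = 25  [g₀.live + 24]
7. n5.cnt = 1  [D.lab + D.cnt - 50]
8. n6.sig = 22  [terminal]
9. n5.val = 8  [8]
10. n7.sig = 11  [terminal]
11. n1.depth = false  [D.lab > 25]
12. n1.idx = 26  [D.cnt + E.val - 8]
13. n0.depth = true  [true]
14. n0.idx = 28  [S₁.idx + 2]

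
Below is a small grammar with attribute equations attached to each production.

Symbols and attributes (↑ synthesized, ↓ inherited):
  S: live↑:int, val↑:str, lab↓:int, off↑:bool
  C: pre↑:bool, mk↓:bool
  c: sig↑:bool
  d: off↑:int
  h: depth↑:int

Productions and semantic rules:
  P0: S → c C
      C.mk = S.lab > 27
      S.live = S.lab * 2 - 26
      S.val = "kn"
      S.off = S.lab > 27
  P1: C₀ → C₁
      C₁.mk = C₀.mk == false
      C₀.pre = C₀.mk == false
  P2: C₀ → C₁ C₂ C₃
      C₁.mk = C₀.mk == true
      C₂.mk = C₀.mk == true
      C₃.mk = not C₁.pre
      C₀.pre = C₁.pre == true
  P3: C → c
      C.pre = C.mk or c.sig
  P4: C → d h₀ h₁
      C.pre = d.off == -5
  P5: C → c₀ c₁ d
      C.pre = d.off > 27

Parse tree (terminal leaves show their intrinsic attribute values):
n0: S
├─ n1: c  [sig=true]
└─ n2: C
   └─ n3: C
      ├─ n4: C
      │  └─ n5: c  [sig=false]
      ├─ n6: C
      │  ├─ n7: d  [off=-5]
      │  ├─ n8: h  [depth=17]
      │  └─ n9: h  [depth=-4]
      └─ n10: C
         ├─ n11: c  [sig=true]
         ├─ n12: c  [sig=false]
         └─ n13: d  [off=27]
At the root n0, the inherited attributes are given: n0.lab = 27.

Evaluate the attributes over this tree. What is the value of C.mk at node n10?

false

1. n0.lab = 27  [given at root]
2. n1.sig = true  [terminal]
3. n2.mk = false  [S.lab > 27]
4. n3.mk = true  [C₀.mk == false]
5. n4.mk = true  [C₀.mk == true]
6. n5.sig = false  [terminal]
7. n4.pre = true  [C.mk or c.sig]
8. n6.mk = true  [C₀.mk == true]
9. n7.off = -5  [terminal]
10. n8.depth = 17  [terminal]
11. n9.depth = -4  [terminal]
12. n6.pre = true  [d.off == -5]
13. n10.mk = false  [not C₁.pre]
14. n11.sig = true  [terminal]
15. n12.sig = false  [terminal]
16. n13.off = 27  [terminal]
17. n10.pre = false  [d.off > 27]
18. n3.pre = true  [C₁.pre == true]
19. n2.pre = true  [C₀.mk == false]
20. n0.live = 28  [S.lab * 2 - 26]
21. n0.val = "kn"  ["kn"]
22. n0.off = false  [S.lab > 27]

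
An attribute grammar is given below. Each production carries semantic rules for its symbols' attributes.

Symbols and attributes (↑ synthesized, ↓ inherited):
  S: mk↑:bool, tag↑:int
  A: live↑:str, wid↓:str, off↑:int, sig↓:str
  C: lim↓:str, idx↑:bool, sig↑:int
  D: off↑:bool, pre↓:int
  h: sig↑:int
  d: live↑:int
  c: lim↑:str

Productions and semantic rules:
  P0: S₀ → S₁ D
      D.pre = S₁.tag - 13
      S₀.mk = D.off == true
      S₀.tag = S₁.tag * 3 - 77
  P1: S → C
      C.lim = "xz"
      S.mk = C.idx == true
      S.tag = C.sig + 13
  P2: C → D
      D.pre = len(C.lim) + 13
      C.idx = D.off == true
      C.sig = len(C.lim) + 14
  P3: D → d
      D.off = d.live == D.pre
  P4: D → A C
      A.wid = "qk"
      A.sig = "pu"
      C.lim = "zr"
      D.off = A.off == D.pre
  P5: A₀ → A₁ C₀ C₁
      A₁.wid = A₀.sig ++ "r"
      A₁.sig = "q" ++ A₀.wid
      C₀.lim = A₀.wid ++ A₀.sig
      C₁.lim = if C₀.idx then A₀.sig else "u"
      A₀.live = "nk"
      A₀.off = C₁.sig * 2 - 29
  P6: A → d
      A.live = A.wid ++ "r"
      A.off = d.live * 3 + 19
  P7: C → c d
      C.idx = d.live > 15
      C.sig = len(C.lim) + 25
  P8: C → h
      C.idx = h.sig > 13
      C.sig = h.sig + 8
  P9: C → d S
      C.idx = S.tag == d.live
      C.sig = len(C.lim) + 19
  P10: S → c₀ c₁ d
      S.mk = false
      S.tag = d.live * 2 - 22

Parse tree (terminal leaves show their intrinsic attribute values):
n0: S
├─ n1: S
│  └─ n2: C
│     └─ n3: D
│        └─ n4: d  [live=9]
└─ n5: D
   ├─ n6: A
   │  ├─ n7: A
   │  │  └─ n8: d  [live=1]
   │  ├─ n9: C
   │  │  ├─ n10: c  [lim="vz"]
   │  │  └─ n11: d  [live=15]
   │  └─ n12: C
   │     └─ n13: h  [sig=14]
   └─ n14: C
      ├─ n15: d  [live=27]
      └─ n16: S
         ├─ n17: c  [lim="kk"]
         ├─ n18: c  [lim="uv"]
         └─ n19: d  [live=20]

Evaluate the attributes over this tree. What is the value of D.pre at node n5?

16

1. n2.lim = "xz"  ["xz"]
2. n3.pre = 15  [len(C.lim) + 13]
3. n4.live = 9  [terminal]
4. n3.off = false  [d.live == D.pre]
5. n2.idx = false  [D.off == true]
6. n2.sig = 16  [len(C.lim) + 14]
7. n1.mk = false  [C.idx == true]
8. n1.tag = 29  [C.sig + 13]
9. n5.pre = 16  [S₁.tag - 13]
10. n6.wid = "qk"  ["qk"]
11. n6.sig = "pu"  ["pu"]
12. n7.wid = "pur"  [A₀.sig ++ "r"]
13. n7.sig = "qqk"  ["q" ++ A₀.wid]
14. n8.live = 1  [terminal]
15. n7.live = "purr"  [A.wid ++ "r"]
16. n7.off = 22  [d.live * 3 + 19]
17. n9.lim = "qkpu"  [A₀.wid ++ A₀.sig]
18. n10.lim = "vz"  [terminal]
19. n11.live = 15  [terminal]
20. n9.idx = false  [d.live > 15]
21. n9.sig = 29  [len(C.lim) + 25]
22. n12.lim = "u"  [if C₀.idx then A₀.sig else "u"]
23. n13.sig = 14  [terminal]
24. n12.idx = true  [h.sig > 13]
25. n12.sig = 22  [h.sig + 8]
26. n6.live = "nk"  ["nk"]
27. n6.off = 15  [C₁.sig * 2 - 29]
28. n14.lim = "zr"  ["zr"]
29. n15.live = 27  [terminal]
30. n17.lim = "kk"  [terminal]
31. n18.lim = "uv"  [terminal]
32. n19.live = 20  [terminal]
33. n16.mk = false  [false]
34. n16.tag = 18  [d.live * 2 - 22]
35. n14.idx = false  [S.tag == d.live]
36. n14.sig = 21  [len(C.lim) + 19]
37. n5.off = false  [A.off == D.pre]
38. n0.mk = false  [D.off == true]
39. n0.tag = 10  [S₁.tag * 3 - 77]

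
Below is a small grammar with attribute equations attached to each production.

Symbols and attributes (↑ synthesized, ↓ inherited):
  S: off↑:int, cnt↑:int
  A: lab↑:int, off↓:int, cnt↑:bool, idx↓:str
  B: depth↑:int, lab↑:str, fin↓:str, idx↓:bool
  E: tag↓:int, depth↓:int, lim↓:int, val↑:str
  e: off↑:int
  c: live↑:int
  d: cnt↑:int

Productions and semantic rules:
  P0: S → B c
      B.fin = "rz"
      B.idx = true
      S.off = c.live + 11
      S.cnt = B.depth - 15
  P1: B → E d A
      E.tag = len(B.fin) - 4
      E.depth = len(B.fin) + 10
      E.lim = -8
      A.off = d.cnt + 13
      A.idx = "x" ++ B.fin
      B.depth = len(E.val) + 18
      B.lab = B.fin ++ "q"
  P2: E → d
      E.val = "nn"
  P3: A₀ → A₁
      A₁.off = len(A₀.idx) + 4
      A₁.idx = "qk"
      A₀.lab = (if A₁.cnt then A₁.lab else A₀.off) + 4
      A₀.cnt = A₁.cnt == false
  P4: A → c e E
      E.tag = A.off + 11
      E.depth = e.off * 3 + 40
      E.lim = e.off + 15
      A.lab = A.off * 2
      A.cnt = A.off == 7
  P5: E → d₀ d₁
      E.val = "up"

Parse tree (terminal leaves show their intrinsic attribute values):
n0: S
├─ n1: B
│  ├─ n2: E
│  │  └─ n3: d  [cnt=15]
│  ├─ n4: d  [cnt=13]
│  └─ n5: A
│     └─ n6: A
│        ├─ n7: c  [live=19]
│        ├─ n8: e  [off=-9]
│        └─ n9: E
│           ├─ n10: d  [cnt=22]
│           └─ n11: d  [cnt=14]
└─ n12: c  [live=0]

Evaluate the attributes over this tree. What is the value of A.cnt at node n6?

1. n1.fin = "rz"  ["rz"]
2. n1.idx = true  [true]
3. n2.tag = -2  [len(B.fin) - 4]
4. n2.depth = 12  [len(B.fin) + 10]
5. n2.lim = -8  [-8]
6. n3.cnt = 15  [terminal]
7. n2.val = "nn"  ["nn"]
8. n4.cnt = 13  [terminal]
9. n5.off = 26  [d.cnt + 13]
10. n5.idx = "xrz"  ["x" ++ B.fin]
11. n6.off = 7  [len(A₀.idx) + 4]
12. n6.idx = "qk"  ["qk"]
13. n7.live = 19  [terminal]
14. n8.off = -9  [terminal]
15. n9.tag = 18  [A.off + 11]
16. n9.depth = 13  [e.off * 3 + 40]
17. n9.lim = 6  [e.off + 15]
18. n10.cnt = 22  [terminal]
19. n11.cnt = 14  [terminal]
20. n9.val = "up"  ["up"]
21. n6.lab = 14  [A.off * 2]
22. n6.cnt = true  [A.off == 7]
23. n5.lab = 18  [(if A₁.cnt then A₁.lab else A₀.off) + 4]
24. n5.cnt = false  [A₁.cnt == false]
25. n1.depth = 20  [len(E.val) + 18]
26. n1.lab = "rzq"  [B.fin ++ "q"]
27. n12.live = 0  [terminal]
28. n0.off = 11  [c.live + 11]
29. n0.cnt = 5  [B.depth - 15]

true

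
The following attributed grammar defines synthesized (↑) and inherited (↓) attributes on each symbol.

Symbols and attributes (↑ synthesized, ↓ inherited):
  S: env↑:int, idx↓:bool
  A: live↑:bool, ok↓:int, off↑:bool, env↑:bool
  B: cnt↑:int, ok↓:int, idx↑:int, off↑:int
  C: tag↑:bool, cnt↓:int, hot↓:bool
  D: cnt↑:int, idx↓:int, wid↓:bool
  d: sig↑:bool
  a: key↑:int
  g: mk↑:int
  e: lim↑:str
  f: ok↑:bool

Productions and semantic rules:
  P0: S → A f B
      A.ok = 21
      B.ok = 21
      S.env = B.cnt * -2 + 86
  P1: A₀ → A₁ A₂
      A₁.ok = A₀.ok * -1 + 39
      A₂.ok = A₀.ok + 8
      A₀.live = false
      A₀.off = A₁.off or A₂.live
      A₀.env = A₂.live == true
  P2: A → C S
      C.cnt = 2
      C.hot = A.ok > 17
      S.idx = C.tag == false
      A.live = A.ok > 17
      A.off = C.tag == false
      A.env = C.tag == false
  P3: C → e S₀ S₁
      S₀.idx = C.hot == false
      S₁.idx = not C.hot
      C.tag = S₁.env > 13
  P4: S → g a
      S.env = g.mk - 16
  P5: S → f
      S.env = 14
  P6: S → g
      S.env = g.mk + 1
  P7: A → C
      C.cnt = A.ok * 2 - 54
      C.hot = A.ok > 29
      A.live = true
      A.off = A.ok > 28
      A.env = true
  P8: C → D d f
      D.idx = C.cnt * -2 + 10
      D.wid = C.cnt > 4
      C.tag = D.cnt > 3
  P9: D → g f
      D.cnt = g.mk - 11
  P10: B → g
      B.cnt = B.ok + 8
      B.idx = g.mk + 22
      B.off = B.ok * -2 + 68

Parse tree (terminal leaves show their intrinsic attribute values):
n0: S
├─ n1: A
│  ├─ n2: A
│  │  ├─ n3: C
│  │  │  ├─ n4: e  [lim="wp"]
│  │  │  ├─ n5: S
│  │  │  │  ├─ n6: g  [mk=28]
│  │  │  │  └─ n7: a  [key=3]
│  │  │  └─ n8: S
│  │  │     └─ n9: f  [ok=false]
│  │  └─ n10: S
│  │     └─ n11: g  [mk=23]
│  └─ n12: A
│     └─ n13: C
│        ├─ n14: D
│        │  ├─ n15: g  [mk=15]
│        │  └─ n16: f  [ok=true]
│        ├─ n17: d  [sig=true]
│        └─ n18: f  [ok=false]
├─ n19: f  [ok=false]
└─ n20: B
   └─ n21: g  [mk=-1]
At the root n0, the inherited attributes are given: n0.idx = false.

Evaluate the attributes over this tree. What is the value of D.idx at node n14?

2

1. n0.idx = false  [given at root]
2. n1.ok = 21  [21]
3. n2.ok = 18  [A₀.ok * -1 + 39]
4. n3.cnt = 2  [2]
5. n3.hot = true  [A.ok > 17]
6. n4.lim = "wp"  [terminal]
7. n5.idx = false  [C.hot == false]
8. n6.mk = 28  [terminal]
9. n7.key = 3  [terminal]
10. n5.env = 12  [g.mk - 16]
11. n8.idx = false  [not C.hot]
12. n9.ok = false  [terminal]
13. n8.env = 14  [14]
14. n3.tag = true  [S₁.env > 13]
15. n10.idx = false  [C.tag == false]
16. n11.mk = 23  [terminal]
17. n10.env = 24  [g.mk + 1]
18. n2.live = true  [A.ok > 17]
19. n2.off = false  [C.tag == false]
20. n2.env = false  [C.tag == false]
21. n12.ok = 29  [A₀.ok + 8]
22. n13.cnt = 4  [A.ok * 2 - 54]
23. n13.hot = false  [A.ok > 29]
24. n14.idx = 2  [C.cnt * -2 + 10]
25. n14.wid = false  [C.cnt > 4]
26. n15.mk = 15  [terminal]
27. n16.ok = true  [terminal]
28. n14.cnt = 4  [g.mk - 11]
29. n17.sig = true  [terminal]
30. n18.ok = false  [terminal]
31. n13.tag = true  [D.cnt > 3]
32. n12.live = true  [true]
33. n12.off = true  [A.ok > 28]
34. n12.env = true  [true]
35. n1.live = false  [false]
36. n1.off = true  [A₁.off or A₂.live]
37. n1.env = true  [A₂.live == true]
38. n19.ok = false  [terminal]
39. n20.ok = 21  [21]
40. n21.mk = -1  [terminal]
41. n20.cnt = 29  [B.ok + 8]
42. n20.idx = 21  [g.mk + 22]
43. n20.off = 26  [B.ok * -2 + 68]
44. n0.env = 28  [B.cnt * -2 + 86]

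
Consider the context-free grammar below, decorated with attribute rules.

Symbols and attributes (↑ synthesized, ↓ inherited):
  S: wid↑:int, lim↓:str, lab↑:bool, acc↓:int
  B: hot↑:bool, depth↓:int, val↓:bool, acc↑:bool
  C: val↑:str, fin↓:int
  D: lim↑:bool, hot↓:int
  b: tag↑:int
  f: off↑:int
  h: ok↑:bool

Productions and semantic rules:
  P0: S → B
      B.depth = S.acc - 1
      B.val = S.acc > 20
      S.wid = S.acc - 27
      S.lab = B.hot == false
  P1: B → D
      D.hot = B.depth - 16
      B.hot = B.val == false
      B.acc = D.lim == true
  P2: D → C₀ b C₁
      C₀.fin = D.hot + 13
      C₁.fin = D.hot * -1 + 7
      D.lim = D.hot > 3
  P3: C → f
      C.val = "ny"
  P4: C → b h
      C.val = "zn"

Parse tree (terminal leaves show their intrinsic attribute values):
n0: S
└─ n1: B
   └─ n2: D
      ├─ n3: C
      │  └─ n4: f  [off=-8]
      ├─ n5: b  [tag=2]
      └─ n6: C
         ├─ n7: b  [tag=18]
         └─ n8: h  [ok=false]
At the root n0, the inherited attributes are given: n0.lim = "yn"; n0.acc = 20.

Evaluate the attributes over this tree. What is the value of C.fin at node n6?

1. n0.lim = "yn"  [given at root]
2. n0.acc = 20  [given at root]
3. n1.depth = 19  [S.acc - 1]
4. n1.val = false  [S.acc > 20]
5. n2.hot = 3  [B.depth - 16]
6. n3.fin = 16  [D.hot + 13]
7. n4.off = -8  [terminal]
8. n3.val = "ny"  ["ny"]
9. n5.tag = 2  [terminal]
10. n6.fin = 4  [D.hot * -1 + 7]
11. n7.tag = 18  [terminal]
12. n8.ok = false  [terminal]
13. n6.val = "zn"  ["zn"]
14. n2.lim = false  [D.hot > 3]
15. n1.hot = true  [B.val == false]
16. n1.acc = false  [D.lim == true]
17. n0.wid = -7  [S.acc - 27]
18. n0.lab = false  [B.hot == false]

4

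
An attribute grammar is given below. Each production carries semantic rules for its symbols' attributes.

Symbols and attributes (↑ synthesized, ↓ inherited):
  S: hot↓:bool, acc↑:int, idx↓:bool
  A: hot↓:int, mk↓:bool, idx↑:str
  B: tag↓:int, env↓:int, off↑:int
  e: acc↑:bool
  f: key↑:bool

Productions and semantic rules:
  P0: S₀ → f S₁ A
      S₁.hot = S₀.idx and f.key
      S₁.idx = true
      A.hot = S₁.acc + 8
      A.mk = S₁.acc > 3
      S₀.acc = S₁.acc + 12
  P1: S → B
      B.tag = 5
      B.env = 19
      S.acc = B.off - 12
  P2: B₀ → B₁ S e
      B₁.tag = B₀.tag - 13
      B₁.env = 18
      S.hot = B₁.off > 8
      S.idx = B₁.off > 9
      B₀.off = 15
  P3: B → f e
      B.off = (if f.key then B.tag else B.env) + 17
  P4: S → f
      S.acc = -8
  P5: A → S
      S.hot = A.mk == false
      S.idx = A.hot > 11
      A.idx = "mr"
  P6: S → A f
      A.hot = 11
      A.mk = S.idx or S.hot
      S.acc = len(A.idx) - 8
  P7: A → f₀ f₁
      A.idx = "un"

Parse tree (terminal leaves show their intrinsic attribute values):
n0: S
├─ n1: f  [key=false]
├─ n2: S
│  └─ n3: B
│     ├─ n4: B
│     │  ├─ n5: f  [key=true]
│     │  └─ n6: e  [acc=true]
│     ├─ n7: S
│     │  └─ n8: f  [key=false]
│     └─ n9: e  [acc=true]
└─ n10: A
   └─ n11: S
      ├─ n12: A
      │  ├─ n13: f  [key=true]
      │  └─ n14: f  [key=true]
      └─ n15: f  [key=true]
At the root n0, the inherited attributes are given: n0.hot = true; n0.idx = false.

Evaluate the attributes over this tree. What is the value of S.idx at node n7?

1. n0.hot = true  [given at root]
2. n0.idx = false  [given at root]
3. n1.key = false  [terminal]
4. n2.hot = false  [S₀.idx and f.key]
5. n2.idx = true  [true]
6. n3.tag = 5  [5]
7. n3.env = 19  [19]
8. n4.tag = -8  [B₀.tag - 13]
9. n4.env = 18  [18]
10. n5.key = true  [terminal]
11. n6.acc = true  [terminal]
12. n4.off = 9  [(if f.key then B.tag else B.env) + 17]
13. n7.hot = true  [B₁.off > 8]
14. n7.idx = false  [B₁.off > 9]
15. n8.key = false  [terminal]
16. n7.acc = -8  [-8]
17. n9.acc = true  [terminal]
18. n3.off = 15  [15]
19. n2.acc = 3  [B.off - 12]
20. n10.hot = 11  [S₁.acc + 8]
21. n10.mk = false  [S₁.acc > 3]
22. n11.hot = true  [A.mk == false]
23. n11.idx = false  [A.hot > 11]
24. n12.hot = 11  [11]
25. n12.mk = true  [S.idx or S.hot]
26. n13.key = true  [terminal]
27. n14.key = true  [terminal]
28. n12.idx = "un"  ["un"]
29. n15.key = true  [terminal]
30. n11.acc = -6  [len(A.idx) - 8]
31. n10.idx = "mr"  ["mr"]
32. n0.acc = 15  [S₁.acc + 12]

false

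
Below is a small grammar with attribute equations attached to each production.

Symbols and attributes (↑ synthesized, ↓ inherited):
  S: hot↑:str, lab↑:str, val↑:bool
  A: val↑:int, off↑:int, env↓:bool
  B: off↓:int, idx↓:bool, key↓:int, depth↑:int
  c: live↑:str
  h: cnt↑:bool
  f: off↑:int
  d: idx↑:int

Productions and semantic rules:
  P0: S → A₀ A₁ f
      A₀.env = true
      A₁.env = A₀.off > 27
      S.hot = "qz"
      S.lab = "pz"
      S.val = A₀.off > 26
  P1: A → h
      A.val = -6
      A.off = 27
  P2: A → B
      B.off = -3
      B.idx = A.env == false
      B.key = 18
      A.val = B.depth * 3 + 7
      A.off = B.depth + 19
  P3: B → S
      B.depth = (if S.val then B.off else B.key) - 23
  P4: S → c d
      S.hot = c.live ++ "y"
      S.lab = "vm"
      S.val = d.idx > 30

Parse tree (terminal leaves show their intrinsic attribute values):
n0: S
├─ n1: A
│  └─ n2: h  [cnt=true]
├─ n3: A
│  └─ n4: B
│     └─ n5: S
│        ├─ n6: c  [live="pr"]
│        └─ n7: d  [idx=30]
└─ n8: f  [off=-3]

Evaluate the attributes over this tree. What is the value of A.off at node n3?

14

1. n1.env = true  [true]
2. n2.cnt = true  [terminal]
3. n1.val = -6  [-6]
4. n1.off = 27  [27]
5. n3.env = false  [A₀.off > 27]
6. n4.off = -3  [-3]
7. n4.idx = true  [A.env == false]
8. n4.key = 18  [18]
9. n6.live = "pr"  [terminal]
10. n7.idx = 30  [terminal]
11. n5.hot = "pry"  [c.live ++ "y"]
12. n5.lab = "vm"  ["vm"]
13. n5.val = false  [d.idx > 30]
14. n4.depth = -5  [(if S.val then B.off else B.key) - 23]
15. n3.val = -8  [B.depth * 3 + 7]
16. n3.off = 14  [B.depth + 19]
17. n8.off = -3  [terminal]
18. n0.hot = "qz"  ["qz"]
19. n0.lab = "pz"  ["pz"]
20. n0.val = true  [A₀.off > 26]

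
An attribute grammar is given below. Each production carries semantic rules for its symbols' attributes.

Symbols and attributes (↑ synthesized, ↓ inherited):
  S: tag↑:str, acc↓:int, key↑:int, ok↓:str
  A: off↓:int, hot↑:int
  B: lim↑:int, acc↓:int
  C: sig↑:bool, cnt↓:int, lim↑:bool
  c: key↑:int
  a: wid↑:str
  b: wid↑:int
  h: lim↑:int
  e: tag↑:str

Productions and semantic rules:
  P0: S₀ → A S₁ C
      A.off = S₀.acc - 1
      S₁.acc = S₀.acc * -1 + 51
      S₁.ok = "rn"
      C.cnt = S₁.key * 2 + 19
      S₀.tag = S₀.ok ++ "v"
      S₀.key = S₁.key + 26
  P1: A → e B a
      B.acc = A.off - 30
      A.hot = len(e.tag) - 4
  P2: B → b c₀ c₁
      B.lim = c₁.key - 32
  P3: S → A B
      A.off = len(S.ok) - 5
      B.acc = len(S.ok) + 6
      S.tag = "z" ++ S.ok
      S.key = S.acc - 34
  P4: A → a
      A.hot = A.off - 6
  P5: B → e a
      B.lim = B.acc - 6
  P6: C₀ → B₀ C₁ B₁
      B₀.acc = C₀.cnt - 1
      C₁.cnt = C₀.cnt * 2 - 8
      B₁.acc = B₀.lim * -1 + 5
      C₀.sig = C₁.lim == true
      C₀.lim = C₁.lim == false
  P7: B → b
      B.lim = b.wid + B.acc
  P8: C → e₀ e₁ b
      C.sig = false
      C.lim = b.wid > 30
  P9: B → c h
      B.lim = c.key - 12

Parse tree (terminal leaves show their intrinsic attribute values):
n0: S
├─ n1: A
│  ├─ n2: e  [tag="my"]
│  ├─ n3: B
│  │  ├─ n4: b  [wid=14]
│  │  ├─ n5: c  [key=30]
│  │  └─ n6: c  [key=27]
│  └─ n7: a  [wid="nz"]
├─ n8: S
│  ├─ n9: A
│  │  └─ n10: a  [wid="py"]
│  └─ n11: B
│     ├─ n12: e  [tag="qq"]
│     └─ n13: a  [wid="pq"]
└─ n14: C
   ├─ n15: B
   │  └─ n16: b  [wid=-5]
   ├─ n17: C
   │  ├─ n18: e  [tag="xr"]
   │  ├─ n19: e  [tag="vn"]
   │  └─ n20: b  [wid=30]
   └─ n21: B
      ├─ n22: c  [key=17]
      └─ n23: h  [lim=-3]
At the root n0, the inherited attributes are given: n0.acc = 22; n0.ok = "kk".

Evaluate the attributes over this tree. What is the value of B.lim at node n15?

3

1. n0.acc = 22  [given at root]
2. n0.ok = "kk"  [given at root]
3. n1.off = 21  [S₀.acc - 1]
4. n2.tag = "my"  [terminal]
5. n3.acc = -9  [A.off - 30]
6. n4.wid = 14  [terminal]
7. n5.key = 30  [terminal]
8. n6.key = 27  [terminal]
9. n3.lim = -5  [c₁.key - 32]
10. n7.wid = "nz"  [terminal]
11. n1.hot = -2  [len(e.tag) - 4]
12. n8.acc = 29  [S₀.acc * -1 + 51]
13. n8.ok = "rn"  ["rn"]
14. n9.off = -3  [len(S.ok) - 5]
15. n10.wid = "py"  [terminal]
16. n9.hot = -9  [A.off - 6]
17. n11.acc = 8  [len(S.ok) + 6]
18. n12.tag = "qq"  [terminal]
19. n13.wid = "pq"  [terminal]
20. n11.lim = 2  [B.acc - 6]
21. n8.tag = "zrn"  ["z" ++ S.ok]
22. n8.key = -5  [S.acc - 34]
23. n14.cnt = 9  [S₁.key * 2 + 19]
24. n15.acc = 8  [C₀.cnt - 1]
25. n16.wid = -5  [terminal]
26. n15.lim = 3  [b.wid + B.acc]
27. n17.cnt = 10  [C₀.cnt * 2 - 8]
28. n18.tag = "xr"  [terminal]
29. n19.tag = "vn"  [terminal]
30. n20.wid = 30  [terminal]
31. n17.sig = false  [false]
32. n17.lim = false  [b.wid > 30]
33. n21.acc = 2  [B₀.lim * -1 + 5]
34. n22.key = 17  [terminal]
35. n23.lim = -3  [terminal]
36. n21.lim = 5  [c.key - 12]
37. n14.sig = false  [C₁.lim == true]
38. n14.lim = true  [C₁.lim == false]
39. n0.tag = "kkv"  [S₀.ok ++ "v"]
40. n0.key = 21  [S₁.key + 26]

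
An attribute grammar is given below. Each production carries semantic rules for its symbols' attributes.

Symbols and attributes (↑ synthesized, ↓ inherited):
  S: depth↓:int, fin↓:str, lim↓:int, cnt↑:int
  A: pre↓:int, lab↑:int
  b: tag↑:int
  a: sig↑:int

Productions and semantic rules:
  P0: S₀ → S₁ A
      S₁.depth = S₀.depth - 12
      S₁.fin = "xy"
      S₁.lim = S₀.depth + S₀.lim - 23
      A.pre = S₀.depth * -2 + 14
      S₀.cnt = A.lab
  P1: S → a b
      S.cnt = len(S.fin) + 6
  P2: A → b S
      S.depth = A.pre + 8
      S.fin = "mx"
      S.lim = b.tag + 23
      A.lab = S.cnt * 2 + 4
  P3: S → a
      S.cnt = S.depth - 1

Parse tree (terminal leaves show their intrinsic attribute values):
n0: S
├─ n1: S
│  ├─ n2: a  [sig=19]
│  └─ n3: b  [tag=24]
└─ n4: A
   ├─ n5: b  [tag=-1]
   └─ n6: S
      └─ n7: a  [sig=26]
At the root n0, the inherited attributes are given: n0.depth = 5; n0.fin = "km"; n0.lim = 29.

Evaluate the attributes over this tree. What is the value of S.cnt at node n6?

1. n0.depth = 5  [given at root]
2. n0.fin = "km"  [given at root]
3. n0.lim = 29  [given at root]
4. n1.depth = -7  [S₀.depth - 12]
5. n1.fin = "xy"  ["xy"]
6. n1.lim = 11  [S₀.depth + S₀.lim - 23]
7. n2.sig = 19  [terminal]
8. n3.tag = 24  [terminal]
9. n1.cnt = 8  [len(S.fin) + 6]
10. n4.pre = 4  [S₀.depth * -2 + 14]
11. n5.tag = -1  [terminal]
12. n6.depth = 12  [A.pre + 8]
13. n6.fin = "mx"  ["mx"]
14. n6.lim = 22  [b.tag + 23]
15. n7.sig = 26  [terminal]
16. n6.cnt = 11  [S.depth - 1]
17. n4.lab = 26  [S.cnt * 2 + 4]
18. n0.cnt = 26  [A.lab]

11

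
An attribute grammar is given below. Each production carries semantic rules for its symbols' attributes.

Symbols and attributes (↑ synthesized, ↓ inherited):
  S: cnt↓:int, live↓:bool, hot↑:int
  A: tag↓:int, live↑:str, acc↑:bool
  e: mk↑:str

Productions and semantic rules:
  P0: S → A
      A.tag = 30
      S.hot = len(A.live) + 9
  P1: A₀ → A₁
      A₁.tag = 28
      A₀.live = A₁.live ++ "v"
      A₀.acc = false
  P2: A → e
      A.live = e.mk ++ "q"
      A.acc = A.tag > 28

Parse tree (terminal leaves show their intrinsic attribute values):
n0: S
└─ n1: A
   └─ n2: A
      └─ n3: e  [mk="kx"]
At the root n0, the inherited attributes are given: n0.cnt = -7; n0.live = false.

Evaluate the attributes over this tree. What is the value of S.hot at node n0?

13

1. n0.cnt = -7  [given at root]
2. n0.live = false  [given at root]
3. n1.tag = 30  [30]
4. n2.tag = 28  [28]
5. n3.mk = "kx"  [terminal]
6. n2.live = "kxq"  [e.mk ++ "q"]
7. n2.acc = false  [A.tag > 28]
8. n1.live = "kxqv"  [A₁.live ++ "v"]
9. n1.acc = false  [false]
10. n0.hot = 13  [len(A.live) + 9]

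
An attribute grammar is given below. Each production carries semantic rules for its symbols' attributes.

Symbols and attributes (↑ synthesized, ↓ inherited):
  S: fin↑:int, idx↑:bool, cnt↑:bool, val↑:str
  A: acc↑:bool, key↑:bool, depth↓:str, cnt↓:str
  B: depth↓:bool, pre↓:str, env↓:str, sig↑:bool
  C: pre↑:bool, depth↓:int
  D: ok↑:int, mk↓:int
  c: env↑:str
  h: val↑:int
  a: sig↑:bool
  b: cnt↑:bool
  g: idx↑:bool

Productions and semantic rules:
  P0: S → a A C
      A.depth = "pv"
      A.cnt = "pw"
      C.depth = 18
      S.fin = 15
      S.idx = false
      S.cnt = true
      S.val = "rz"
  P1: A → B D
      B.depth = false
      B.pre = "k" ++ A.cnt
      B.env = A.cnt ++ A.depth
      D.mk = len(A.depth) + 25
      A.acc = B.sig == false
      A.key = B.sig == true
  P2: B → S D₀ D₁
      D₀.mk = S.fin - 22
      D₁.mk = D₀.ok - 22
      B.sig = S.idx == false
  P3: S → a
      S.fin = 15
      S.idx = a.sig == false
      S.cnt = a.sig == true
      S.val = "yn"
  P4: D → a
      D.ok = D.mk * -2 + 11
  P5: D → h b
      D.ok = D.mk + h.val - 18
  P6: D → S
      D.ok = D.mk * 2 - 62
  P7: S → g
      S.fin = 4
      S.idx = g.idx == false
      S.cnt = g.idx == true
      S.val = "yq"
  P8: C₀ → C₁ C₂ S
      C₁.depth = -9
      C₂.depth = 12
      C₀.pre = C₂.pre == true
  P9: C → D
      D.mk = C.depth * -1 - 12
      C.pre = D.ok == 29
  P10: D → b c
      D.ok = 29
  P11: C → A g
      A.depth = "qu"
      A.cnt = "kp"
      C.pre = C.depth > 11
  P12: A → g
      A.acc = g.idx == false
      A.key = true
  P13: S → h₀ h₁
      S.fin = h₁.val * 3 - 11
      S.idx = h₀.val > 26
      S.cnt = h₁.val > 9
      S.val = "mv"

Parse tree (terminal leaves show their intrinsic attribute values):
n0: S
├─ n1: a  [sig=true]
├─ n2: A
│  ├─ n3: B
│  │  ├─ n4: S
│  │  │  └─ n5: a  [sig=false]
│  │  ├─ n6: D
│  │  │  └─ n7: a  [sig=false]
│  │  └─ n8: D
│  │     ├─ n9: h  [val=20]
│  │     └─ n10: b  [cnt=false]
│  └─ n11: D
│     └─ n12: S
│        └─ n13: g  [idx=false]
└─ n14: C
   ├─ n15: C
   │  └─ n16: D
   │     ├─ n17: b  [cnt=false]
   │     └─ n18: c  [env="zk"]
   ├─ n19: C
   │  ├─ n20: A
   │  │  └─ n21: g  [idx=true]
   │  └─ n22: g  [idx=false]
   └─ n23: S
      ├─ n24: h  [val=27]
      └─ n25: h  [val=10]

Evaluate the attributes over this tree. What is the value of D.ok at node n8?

1. n1.sig = true  [terminal]
2. n2.depth = "pv"  ["pv"]
3. n2.cnt = "pw"  ["pw"]
4. n3.depth = false  [false]
5. n3.pre = "kpw"  ["k" ++ A.cnt]
6. n3.env = "pwpv"  [A.cnt ++ A.depth]
7. n5.sig = false  [terminal]
8. n4.fin = 15  [15]
9. n4.idx = true  [a.sig == false]
10. n4.cnt = false  [a.sig == true]
11. n4.val = "yn"  ["yn"]
12. n6.mk = -7  [S.fin - 22]
13. n7.sig = false  [terminal]
14. n6.ok = 25  [D.mk * -2 + 11]
15. n8.mk = 3  [D₀.ok - 22]
16. n9.val = 20  [terminal]
17. n10.cnt = false  [terminal]
18. n8.ok = 5  [D.mk + h.val - 18]
19. n3.sig = false  [S.idx == false]
20. n11.mk = 27  [len(A.depth) + 25]
21. n13.idx = false  [terminal]
22. n12.fin = 4  [4]
23. n12.idx = true  [g.idx == false]
24. n12.cnt = false  [g.idx == true]
25. n12.val = "yq"  ["yq"]
26. n11.ok = -8  [D.mk * 2 - 62]
27. n2.acc = true  [B.sig == false]
28. n2.key = false  [B.sig == true]
29. n14.depth = 18  [18]
30. n15.depth = -9  [-9]
31. n16.mk = -3  [C.depth * -1 - 12]
32. n17.cnt = false  [terminal]
33. n18.env = "zk"  [terminal]
34. n16.ok = 29  [29]
35. n15.pre = true  [D.ok == 29]
36. n19.depth = 12  [12]
37. n20.depth = "qu"  ["qu"]
38. n20.cnt = "kp"  ["kp"]
39. n21.idx = true  [terminal]
40. n20.acc = false  [g.idx == false]
41. n20.key = true  [true]
42. n22.idx = false  [terminal]
43. n19.pre = true  [C.depth > 11]
44. n24.val = 27  [terminal]
45. n25.val = 10  [terminal]
46. n23.fin = 19  [h₁.val * 3 - 11]
47. n23.idx = true  [h₀.val > 26]
48. n23.cnt = true  [h₁.val > 9]
49. n23.val = "mv"  ["mv"]
50. n14.pre = true  [C₂.pre == true]
51. n0.fin = 15  [15]
52. n0.idx = false  [false]
53. n0.cnt = true  [true]
54. n0.val = "rz"  ["rz"]

5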